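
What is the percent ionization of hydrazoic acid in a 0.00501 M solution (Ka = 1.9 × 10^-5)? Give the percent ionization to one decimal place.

6.0%

HN3 ⇌ N3- + H+; let x = [H+] at equilibrium.
Solve x² + 1.9e-05x − 9.52e-08 = 0 → x = 2.99 × 10^-4 M
Fraction ionized = 2.99 × 10^-4 / 0.00501 = 0.0597 → 6.0%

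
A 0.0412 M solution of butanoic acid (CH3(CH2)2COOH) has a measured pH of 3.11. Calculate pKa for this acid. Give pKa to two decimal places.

pKa = 4.83

[H+] = 10^(-3.11) = 7.76 × 10^-4 M
At equilibrium [HA] = 0.0412 − 7.76 × 10^-4 = 4.04 × 10^-2 M
Ka = [H+][A-]/[HA] = (7.76 × 10^-4)² / 4.04 × 10^-2 = 1.49 × 10^-5
pKa = -log(1.49 × 10^-5) = 4.83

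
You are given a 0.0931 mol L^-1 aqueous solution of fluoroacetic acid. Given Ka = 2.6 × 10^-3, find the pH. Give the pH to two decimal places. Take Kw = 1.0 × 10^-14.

FCH2COOH ⇌ FCH2COO- + H+
Let x = [H+] at equilibrium. Ka = x²/(0.0931 − x).
The 5% rule fails; solving x² + Ka·x − Ka·C₀ = 0 exactly:
x = [−0.0026 + √(0.0026² + 0.000968)]/2 = 1.43 × 10^-2 M
pH = −log[H+] = −log(1.43 × 10^-2) = 1.84

pH = 1.84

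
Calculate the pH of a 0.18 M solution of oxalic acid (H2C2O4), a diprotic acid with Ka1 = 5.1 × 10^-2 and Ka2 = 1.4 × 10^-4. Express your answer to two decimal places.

Since Ka1 ≫ Ka2, the first ionization dominates [H+].
Ka1 = x²/(0.18 − x) = 5.1 × 10^-2
Solving the quadratic: x = (−Ka1 + √(Ka1² + 4·Ka1·C₀))/2 = 7.36 × 10^-2 M
pH = −log(7.36 × 10^-2) = 1.13

pH = 1.13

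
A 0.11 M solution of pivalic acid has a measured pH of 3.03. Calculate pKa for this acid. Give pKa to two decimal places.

pKa = 5.10

[H+] = 10^(-3.03) = 9.33 × 10^-4 M
At equilibrium [HA] = 0.11 − 9.33 × 10^-4 = 1.09 × 10^-1 M
Ka = [H+][A-]/[HA] = (9.33 × 10^-4)² / 1.09 × 10^-1 = 7.99 × 10^-6
pKa = -log(7.99 × 10^-6) = 5.10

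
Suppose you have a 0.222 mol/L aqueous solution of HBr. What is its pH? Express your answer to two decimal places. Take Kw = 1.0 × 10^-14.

HBr is a strong acid and dissociates completely, so [H+] = 0.222 M.
pH = -log(0.222) = 0.65

pH = 0.65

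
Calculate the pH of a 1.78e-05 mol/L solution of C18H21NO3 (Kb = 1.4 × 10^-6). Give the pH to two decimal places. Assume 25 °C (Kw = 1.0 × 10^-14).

C18H21NO3 + H2O ⇌ C18H22NO3+ + OH-
Kb = [OH-]²/(1.78e-05 − [OH-]) = 1.4 × 10^-6
Here C₀/Kb ≈ 12.7, so the small-[OH-] approximation fails. Use the quadratic:
[OH-] = [−1.4e-06 + √(1.4e-06² + 9.97e-11)]/2 = 4.34 × 10^-6 M
pOH = −log(4.34 × 10^-6) = 5.36; pH = 14.00 − 5.36 = 8.64

pH = 8.64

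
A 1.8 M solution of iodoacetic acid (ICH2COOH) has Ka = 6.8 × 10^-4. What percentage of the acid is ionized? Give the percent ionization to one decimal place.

1.9%

ICH2COOH ⇌ ICH2COO- + H+; let x = [H+] at equilibrium.
x ≈ √(Ka·C₀) = √(6.8 × 10^-4 × 1.8) = 3.50 × 10^-2 M
% ionization = x/C₀ × 100% = 3.50 × 10^-2/1.8 × 100% = 1.9%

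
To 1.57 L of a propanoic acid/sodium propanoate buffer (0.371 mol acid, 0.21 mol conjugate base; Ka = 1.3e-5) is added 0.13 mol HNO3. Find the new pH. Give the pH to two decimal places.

After neutralization: n(CH3CH2COOH) = 0.501 mol, n(CH3CH2COO-) = 0.08 mol.
pKa = −log(1.3 × 10^-5) = 4.886
Henderson–Hasselbalch with mole ratio 0.08/0.501: pH = 4.886 + (-0.797)

pH = 4.09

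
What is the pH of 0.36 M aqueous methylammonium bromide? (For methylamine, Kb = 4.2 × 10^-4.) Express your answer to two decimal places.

pH = 5.53

CH3NH3+ is the conjugate acid of the weak base CH3NH2.
Ka = Kw/Kb = 1.0×10^-14 / 4.2 × 10^-4 = 2.38 × 10^-11
Ka = [H+]²/(0.36 − [H+]) = 2.38 × 10^-11
Neglecting [H+] in the denominator: [H+] = √(2.38 × 10^-11 × 0.36) = 2.93 × 10^-6 M
pH = −log(2.93 × 10^-6) = 5.53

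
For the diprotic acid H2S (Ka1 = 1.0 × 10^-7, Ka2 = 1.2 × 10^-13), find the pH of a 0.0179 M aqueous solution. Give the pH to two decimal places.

pH = 4.37

Since Ka1 ≫ Ka2, the first ionization dominates [H+].
Ka1 = x²/(0.0179 − x) = 1.0 × 10^-7
x ≈ √(1.0 × 10^-7 × 0.0179) = 4.23 × 10^-5 M
pH = −log(4.23 × 10^-5) = 4.37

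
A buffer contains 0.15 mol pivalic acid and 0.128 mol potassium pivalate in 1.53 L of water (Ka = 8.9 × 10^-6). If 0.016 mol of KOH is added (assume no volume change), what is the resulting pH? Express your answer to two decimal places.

pH = 5.08

OH- converts (CH3)3CCOOH to (CH3)3CCOO-: (CH3)3CCOOH → 0.134 mol, (CH3)3CCOO- → 0.144 mol.
pKa = −log(8.9 × 10^-6) = 5.051
pH = pKa + log([A⁻]/[HA]) = 5.051 + log(0.144/0.134) = 5.051 +0.031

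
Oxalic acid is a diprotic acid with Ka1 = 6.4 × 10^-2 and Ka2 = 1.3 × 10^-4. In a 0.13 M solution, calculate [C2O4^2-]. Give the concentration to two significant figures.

First ionization gives [H+] ≈ [HC2O4-] = 6.47 × 10^-2 M.
Second step: Ka2 = [H+][C2O4^2-]/[HC2O4-] ≈ [C2O4^2-] (since [H+] ≈ [HC2O4-]).
So [C2O4^2-] ≈ Ka2.

1.3 × 10^-4 M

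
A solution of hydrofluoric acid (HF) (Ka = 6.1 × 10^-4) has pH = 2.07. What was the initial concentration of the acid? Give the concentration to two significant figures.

C₀ = 1.3 × 10^-1 M

[H+] = 10^(-2.07) = 8.51 × 10^-3 M = x
Ka = x²/(C₀ − x) ⇒ C₀ = x + x²/Ka
C₀ = 8.51 × 10^-3 + (8.51 × 10^-3)²/(6.1 × 10^-4) = 1.27 × 10^-1 M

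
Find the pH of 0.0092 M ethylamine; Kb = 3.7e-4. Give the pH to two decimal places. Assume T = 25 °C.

C2H5NH2 + H2O ⇌ C2H5NH3+ + OH-
From the ICE table, Kb = [OH-]²/(0.0092 − [OH-]) = 3.7 × 10^-4.
Here C₀/Kb ≈ 24.9, so the small-[OH-] approximation fails. Use the quadratic:
[OH-] = (−Kb + √(Kb² + 4·Kb·C₀))/2 = 1.67 × 10^-3 M
pOH = 2.78, so pH = 14.00 − pOH = 11.22

pH = 11.22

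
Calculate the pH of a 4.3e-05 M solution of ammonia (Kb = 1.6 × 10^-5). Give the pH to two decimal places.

pH = 9.29

NH3 + H2O ⇌ NH4+ + OH-
Kb = x²/(4.3e-05 − x) = 1.6 × 10^-5
Here C₀/Kb ≈ 2.69, so the small-x approximation fails. Use the quadratic:
x = [−1.6e-05 + √(1.6e-05² + 2.75e-09)]/2 = 1.94 × 10^-5 M
pOH = −log(1.94 × 10^-5) = 4.71; pH = 14.00 − 4.71 = 9.29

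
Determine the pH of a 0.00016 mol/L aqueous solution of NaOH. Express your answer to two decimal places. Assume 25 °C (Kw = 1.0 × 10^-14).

pH = 10.20

NaOH is a strong base; [OH-] = 0.00016 M.
pOH = -log(0.00016) = 3.80
pH = 14.00 - 3.80 = 10.20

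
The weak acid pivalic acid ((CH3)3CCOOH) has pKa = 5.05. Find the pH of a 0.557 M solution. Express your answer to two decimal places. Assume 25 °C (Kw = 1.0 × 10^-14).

(CH3)3CCOOH ⇌ (CH3)3CCOO- + H+
Ka = 10^(−5.05) = 8.91 × 10^-6
Ka = [H+]²/(0.557 − [H+]) = 8.91 × 10^-6
Since Ka ≪ C₀, [H+] ≈ √(Ka·C₀) = 2.23 × 10^-3 M.
Check: 0.4% ionized — well under 5%, approximation valid.
pH = −log(2.23 × 10^-3) = 2.65

pH = 2.65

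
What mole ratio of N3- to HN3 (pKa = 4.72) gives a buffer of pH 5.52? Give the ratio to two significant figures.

ratio = 6.3

pH = pKa + log(r) ⇒ log(r) = 5.52 − 4.72 = +0.80
r = [N3-]/[HN3] = 10^(+0.80) = 6.31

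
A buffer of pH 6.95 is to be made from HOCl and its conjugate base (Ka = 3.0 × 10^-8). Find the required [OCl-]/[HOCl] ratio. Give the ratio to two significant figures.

ratio = 0.27

pKa = -log(3.0 × 10^-8) = 7.523
pH = pKa + log(r) ⇒ log(r) = 6.95 − 7.523 = -0.573
r = [OCl-]/[HOCl] = 10^(-0.573) = 0.267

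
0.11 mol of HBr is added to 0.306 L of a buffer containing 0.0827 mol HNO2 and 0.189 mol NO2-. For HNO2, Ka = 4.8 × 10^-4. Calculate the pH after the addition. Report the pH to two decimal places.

pH = 2.93

Added H+ converts NO2- to HNO2: HNO2 → 0.193 mol, NO2- → 0.079 mol.
pKa = −log(4.8 × 10^-4) = 3.319
Henderson–Hasselbalch with mole ratio 0.079/0.193: pH = 3.319 + (-0.388)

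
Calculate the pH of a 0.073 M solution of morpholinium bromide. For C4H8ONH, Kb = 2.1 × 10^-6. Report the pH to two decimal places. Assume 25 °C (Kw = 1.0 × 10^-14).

pH = 4.73

C4H8ONH2+ is the conjugate acid of the weak base C4H8ONH.
Ka = Kw/Kb = 1.0×10^-14 / 2.1 × 10^-6 = 4.76 × 10^-9
Ka = [H+]²/(0.073 − [H+]) = 4.76 × 10^-9
Since Ka ≪ C₀, [H+] ≈ √(Ka·C₀) = 1.86 × 10^-5 M.
([H+]/C₀ = 0.026% < 5%, so the approximation holds.)
pH = −log(1.86 × 10^-5) = 4.73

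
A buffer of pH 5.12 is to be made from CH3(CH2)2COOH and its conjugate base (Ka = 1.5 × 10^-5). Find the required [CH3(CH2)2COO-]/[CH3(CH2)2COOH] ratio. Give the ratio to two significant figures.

pKa = -log(1.5 × 10^-5) = 4.824
pH = pKa + log(r) ⇒ log(r) = 5.12 − 4.824 = +0.296
r = [CH3(CH2)2COO-]/[CH3(CH2)2COOH] = 10^(+0.296) = 1.98

ratio = 2.0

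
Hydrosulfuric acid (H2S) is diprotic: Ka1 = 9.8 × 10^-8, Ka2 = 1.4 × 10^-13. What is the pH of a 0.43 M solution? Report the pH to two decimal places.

pH = 3.69

Since Ka1 ≫ Ka2, the first ionization dominates [H+].
Ka1 = x²/(0.43 − x) = 9.8 × 10^-8
x ≈ √(9.8 × 10^-8 × 0.43) = 2.05 × 10^-4 M
pH = −log(2.05 × 10^-4) = 3.69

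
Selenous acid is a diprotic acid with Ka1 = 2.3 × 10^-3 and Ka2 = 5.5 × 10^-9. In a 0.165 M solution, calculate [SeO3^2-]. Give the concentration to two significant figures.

First ionization gives [H+] ≈ [HSeO3-] = 1.84 × 10^-2 M.
Second step: Ka2 = [H+][SeO3^2-]/[HSeO3-] ≈ [SeO3^2-] (since [H+] ≈ [HSeO3-]).
So [SeO3^2-] ≈ Ka2.

5.5 × 10^-9 M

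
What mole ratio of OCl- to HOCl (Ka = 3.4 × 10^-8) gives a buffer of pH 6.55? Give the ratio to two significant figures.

ratio = 0.12

pKa = -log(3.4 × 10^-8) = 7.469
pH = pKa + log(r) ⇒ log(r) = 6.55 − 7.469 = -0.919
r = [OCl-]/[HOCl] = 10^(-0.919) = 0.121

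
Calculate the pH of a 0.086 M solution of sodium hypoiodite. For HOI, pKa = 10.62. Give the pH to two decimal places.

OI- is the conjugate base of the weak acid HOI.
Ka = 10^(−10.62) = 2.40 × 10^-11
Kb = Kw/Ka = 1.0×10^-14 / 2.40 × 10^-11 = 4.17 × 10^-4
Let x = [OH-] at equilibrium. Kb = x²/(0.086 − x).
Here C₀/Kb ≈ 206, so the small-x approximation fails. Use the quadratic:
x = [−0.000417 + √(0.000417² + 0.000143)]/2 = 5.78 × 10^-3 M
pOH = −log(5.78 × 10^-3) = 2.24; pH = 14.00 − 2.24 = 11.76

pH = 11.76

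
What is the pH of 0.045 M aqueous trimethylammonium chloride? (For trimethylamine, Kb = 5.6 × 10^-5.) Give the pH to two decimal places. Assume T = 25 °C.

(CH3)3NH+ is the conjugate acid of the weak base (CH3)3N.
Ka = Kw/Kb = 1.0×10^-14 / 5.6 × 10^-5 = 1.79 × 10^-10
From the ICE table, Ka = [H+]²/(0.045 − [H+]) = 1.79 × 10^-10.
Neglecting [H+] in the denominator: [H+] = √(1.79 × 10^-10 × 0.045) = 2.84 × 10^-6 M
([H+]/C₀ = 0.0063% < 5%, so the approximation holds.)
pH = −log(2.84 × 10^-6) = 5.55

pH = 5.55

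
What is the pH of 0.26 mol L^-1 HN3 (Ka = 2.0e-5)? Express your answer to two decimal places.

pH = 2.64

HN3 ⇌ N3- + H+
Let x = [H+] at equilibrium. Ka = x²/(0.26 − x).
Since Ka ≪ C₀, x ≈ √(Ka·C₀) = 2.28 × 10^-3 M.
Check: 0.88% ionized — well under 5%, approximation valid.
pH = −log[H+] = −log(2.28 × 10^-3) = 2.64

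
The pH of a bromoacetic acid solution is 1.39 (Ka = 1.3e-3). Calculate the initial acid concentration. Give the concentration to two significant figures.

C₀ = 1.3 M

[H+] = 10^(-1.39) = 4.07 × 10^-2 M = x
Ka = x²/(C₀ − x) ⇒ C₀ = x + x²/Ka
C₀ = 4.07 × 10^-2 + (4.07 × 10^-2)²/(1.3 × 10^-3) = 1.31 M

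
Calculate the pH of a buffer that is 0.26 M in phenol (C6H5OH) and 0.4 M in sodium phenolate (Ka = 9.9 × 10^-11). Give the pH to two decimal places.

pH = 10.19

pKa = −log(9.9 × 10^-11) = 10.004
pH = pKa + log([A⁻]/[HA]) = 10.004 + log(0.4/0.26)
pH = 10.004 + (+0.187) = 10.19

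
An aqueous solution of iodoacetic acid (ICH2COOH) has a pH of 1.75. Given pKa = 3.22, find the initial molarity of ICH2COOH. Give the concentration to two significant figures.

C₀ = 5.4 × 10^-1 M

[H+] = 10^(-1.75) = 1.78 × 10^-2 M = x
Ka = 10^(−3.22) = 6.03 × 10^-4
Ka = x²/(C₀ − x) ⇒ C₀ = x + x²/Ka
C₀ = 1.78 × 10^-2 + (1.78 × 10^-2)²/(6.03 × 10^-4) = 5.43 × 10^-1 M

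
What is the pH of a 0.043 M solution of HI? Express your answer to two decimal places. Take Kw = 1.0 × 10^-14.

HI is a strong acid and dissociates completely, so [H+] = 0.043 M.
pH = -log(0.043) = 1.37

pH = 1.37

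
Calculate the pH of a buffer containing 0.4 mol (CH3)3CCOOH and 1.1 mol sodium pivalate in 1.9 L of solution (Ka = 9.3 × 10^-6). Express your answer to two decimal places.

pKa = −log(9.3 × 10^-6) = 5.032
pH = pKa + log([A⁻]/[HA]) = 5.032 + log(1.1/0.4)
pH = 5.032 + (+0.439) = 5.47

pH = 5.47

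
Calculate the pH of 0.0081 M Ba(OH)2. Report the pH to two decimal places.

pH = 12.21

Ba(OH)2 is a strong base (each formula unit releases 2 OH-); [OH-] = 0.0162 M.
pOH = -log(0.0162) = 1.79
pH = 14.00 - 1.79 = 12.21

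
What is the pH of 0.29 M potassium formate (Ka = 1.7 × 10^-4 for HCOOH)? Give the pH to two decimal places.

pH = 8.62

HCOO- is the conjugate base of the weak acid HCOOH.
Kb = Kw/Ka = 1.0×10^-14 / 1.7 × 10^-4 = 5.88 × 10^-11
From the ICE table, Kb = [OH-]²/(0.29 − [OH-]) = 5.88 × 10^-11.
Neglecting [OH-] in the denominator: [OH-] = √(5.88 × 10^-11 × 0.29) = 4.13 × 10^-6 M
([OH-]/C₀ = 0.0014% < 5%, so the approximation holds.)
pOH = −log(4.13 × 10^-6) = 5.38; pH = 14.00 − 5.38 = 8.62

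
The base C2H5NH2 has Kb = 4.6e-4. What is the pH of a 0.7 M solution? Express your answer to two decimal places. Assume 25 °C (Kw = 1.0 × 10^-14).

C2H5NH2 + H2O ⇌ C2H5NH3+ + OH-
From the ICE table, Kb = [OH-]²/(0.7 − [OH-]) = 4.6 × 10^-4.
Since Kb ≪ C₀, [OH-] ≈ √(Kb·C₀) = 1.79 × 10^-2 M.
Check: 2.6% ionized — well under 5%, approximation valid.
pOH = −log(1.79 × 10^-2) = 1.75; pH = 14.00 − 1.75 = 12.25

pH = 12.25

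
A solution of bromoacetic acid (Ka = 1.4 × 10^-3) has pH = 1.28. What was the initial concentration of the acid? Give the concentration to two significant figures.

[H+] = 10^(-1.28) = 5.25 × 10^-2 M = x
Ka = x²/(C₀ − x) ⇒ C₀ = x + x²/Ka
C₀ = 5.25 × 10^-2 + (5.25 × 10^-2)²/(1.4 × 10^-3) = 2.02 M

C₀ = 2.0 M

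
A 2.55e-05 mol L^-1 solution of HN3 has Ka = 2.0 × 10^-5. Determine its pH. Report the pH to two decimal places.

pH = 4.83

HN3 ⇌ N3- + H+
Let x = [H+] at equilibrium. Ka = x²/(2.55e-05 − x).
x is not negligible relative to C₀; solve x² + 2e-05·x − 5.1e-10 = 0.
x = [−2e-05 + √(2e-05² + 2.04e-09)]/2 = 1.47 × 10^-5 M
pH = −log[H+] = −log(1.47 × 10^-5) = 4.83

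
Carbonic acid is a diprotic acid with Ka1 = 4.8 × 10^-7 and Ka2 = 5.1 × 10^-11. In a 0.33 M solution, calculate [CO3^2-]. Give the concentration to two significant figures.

First ionization gives [H+] ≈ [HCO3-] = 3.98 × 10^-4 M.
Second step: Ka2 = [H+][CO3^2-]/[HCO3-] ≈ [CO3^2-] (since [H+] ≈ [HCO3-]).
So [CO3^2-] ≈ Ka2.

5.1 × 10^-11 M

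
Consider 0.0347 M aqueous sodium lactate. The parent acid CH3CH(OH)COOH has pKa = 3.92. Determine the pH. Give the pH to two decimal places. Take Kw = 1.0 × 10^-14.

CH3CH(OH)COO- is the conjugate base of the weak acid CH3CH(OH)COOH.
Ka = 10^(−3.92) = 1.20 × 10^-4
Kb = Kw/Ka = 1.0×10^-14 / 1.20 × 10^-4 = 8.33 × 10^-11
Kb = x²/(0.0347 − x) = 8.33 × 10^-11
Since Kb ≪ C₀, x ≈ √(Kb·C₀) = 1.70 × 10^-6 M.
pOH = 5.77, so pH = 14.00 − pOH = 8.23

pH = 8.23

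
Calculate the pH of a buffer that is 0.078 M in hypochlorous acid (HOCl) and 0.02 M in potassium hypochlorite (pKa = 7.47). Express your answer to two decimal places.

pH = pKa + log([A⁻]/[HA]) = 7.47 + log(0.02/0.078)
pH = 7.47 + (-0.591) = 6.88

pH = 6.88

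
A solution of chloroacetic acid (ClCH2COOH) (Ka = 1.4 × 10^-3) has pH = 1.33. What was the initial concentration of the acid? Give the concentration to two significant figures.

[H+] = 10^(-1.33) = 4.68 × 10^-2 M = x
Ka = x²/(C₀ − x) ⇒ C₀ = x + x²/Ka
C₀ = 4.68 × 10^-2 + (4.68 × 10^-2)²/(1.4 × 10^-3) = 1.61 M

C₀ = 1.6 M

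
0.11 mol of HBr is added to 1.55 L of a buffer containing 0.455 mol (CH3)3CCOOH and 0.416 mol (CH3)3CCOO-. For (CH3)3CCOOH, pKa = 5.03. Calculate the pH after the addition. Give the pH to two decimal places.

pH = 4.76

After neutralization: n((CH3)3CCOOH) = 0.565 mol, n((CH3)3CCOO-) = 0.306 mol.
pH = pKa + log([A⁻]/[HA]) = 5.03 + log(0.306/0.565) = 5.03 -0.266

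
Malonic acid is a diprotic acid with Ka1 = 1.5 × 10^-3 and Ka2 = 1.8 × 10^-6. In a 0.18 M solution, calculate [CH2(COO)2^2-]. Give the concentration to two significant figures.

1.8 × 10^-6 M

First ionization gives [H+] ≈ [CH2(COOH)COO-] = 1.57 × 10^-2 M.
Second step: Ka2 = [H+][CH2(COO)2^2-]/[CH2(COOH)COO-] ≈ [CH2(COO)2^2-] (since [H+] ≈ [CH2(COOH)COO-]).
So [CH2(COO)2^2-] ≈ Ka2.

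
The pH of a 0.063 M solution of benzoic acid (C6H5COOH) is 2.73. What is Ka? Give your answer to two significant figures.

[H+] = 10^(-2.73) = 1.86 × 10^-3 M
At equilibrium [HA] = 0.063 − 1.86 × 10^-3 = 6.11 × 10^-2 M
Ka = [H+][A-]/[HA] = (1.86 × 10^-3)² / 6.11 × 10^-2 = 5.7 × 10^-5

Ka = 5.7 × 10^-5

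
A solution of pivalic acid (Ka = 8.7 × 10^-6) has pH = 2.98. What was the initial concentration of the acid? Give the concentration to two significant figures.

C₀ = 1.3 × 10^-1 M

[H+] = 10^(-2.98) = 1.05 × 10^-3 M = x
Ka = x²/(C₀ − x) ⇒ C₀ = x + x²/Ka
C₀ = 1.05 × 10^-3 + (1.05 × 10^-3)²/(8.7 × 10^-6) = 1.28 × 10^-1 M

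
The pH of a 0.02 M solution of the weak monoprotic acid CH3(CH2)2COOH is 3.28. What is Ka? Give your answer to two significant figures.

[H+] = 10^(-3.28) = 5.25 × 10^-4 M
At equilibrium [HA] = 0.02 − 5.25 × 10^-4 = 1.95 × 10^-2 M
Ka = [H+][A-]/[HA] = (5.25 × 10^-4)² / 1.95 × 10^-2 = 1.4 × 10^-5

Ka = 1.4 × 10^-5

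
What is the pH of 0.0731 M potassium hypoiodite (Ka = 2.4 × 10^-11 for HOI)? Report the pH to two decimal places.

OI- is the conjugate base of the weak acid HOI.
Kb = Kw/Ka = 1.0×10^-14 / 2.4 × 10^-11 = 4.17 × 10^-4
Kb = x²/(0.0731 − x) = 4.17 × 10^-4
Here C₀/Kb ≈ 175, so the small-x approximation fails. Use the quadratic:
x = (−Kb + √(Kb² + 4·Kb·C₀))/2 = 5.32 × 10^-3 M
pOH = −log(5.32 × 10^-3) = 2.27; pH = 14.00 − 2.27 = 11.73

pH = 11.73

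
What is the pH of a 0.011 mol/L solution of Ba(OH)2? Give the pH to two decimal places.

Ba(OH)2 is a strong base (each formula unit releases 2 OH-); [OH-] = 0.022 M.
pOH = -log(0.022) = 1.66
pH = 14.00 - 1.66 = 12.34

pH = 12.34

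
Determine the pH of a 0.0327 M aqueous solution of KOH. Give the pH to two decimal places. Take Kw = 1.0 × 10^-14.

pH = 12.51

KOH is a strong base; [OH-] = 0.0327 M.
pOH = -log(0.0327) = 1.49
pH = 14.00 - 1.49 = 12.51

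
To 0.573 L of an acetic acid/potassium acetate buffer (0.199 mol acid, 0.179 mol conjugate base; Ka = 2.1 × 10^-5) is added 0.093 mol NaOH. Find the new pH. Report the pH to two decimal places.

OH- converts CH3COOH to CH3COO-: CH3COOH → 0.106 mol, CH3COO- → 0.272 mol.
pKa = −log(2.1 × 10^-5) = 4.678
Henderson–Hasselbalch with mole ratio 0.272/0.106: pH = 4.678 + (+0.409)

pH = 5.09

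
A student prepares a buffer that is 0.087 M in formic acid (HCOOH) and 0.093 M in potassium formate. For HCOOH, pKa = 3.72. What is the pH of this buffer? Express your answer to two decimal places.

Using pH = pKa + log([base]/[acid]) with [base]/[acid] = 0.093/0.087:
pH = 3.72 + (+0.029) = 3.75

pH = 3.75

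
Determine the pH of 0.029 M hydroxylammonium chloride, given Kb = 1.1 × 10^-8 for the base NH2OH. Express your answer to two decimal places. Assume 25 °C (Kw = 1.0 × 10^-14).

NH3OH+ is the conjugate acid of the weak base NH2OH.
Ka = Kw/Kb = 1.0×10^-14 / 1.1 × 10^-8 = 9.09 × 10^-7
Ka = [H+]²/(0.029 − [H+]) = 9.09 × 10^-7
Since Ka ≪ C₀, [H+] ≈ √(Ka·C₀) = 1.62 × 10^-4 M.
Check: 0.56% ionized — well under 5%, approximation valid.
pH = −log(1.62 × 10^-4) = 3.79

pH = 3.79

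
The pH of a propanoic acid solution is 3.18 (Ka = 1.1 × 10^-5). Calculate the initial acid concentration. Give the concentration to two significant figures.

C₀ = 4.0 × 10^-2 M

[H+] = 10^(-3.18) = 6.61 × 10^-4 M = x
Ka = x²/(C₀ − x) ⇒ C₀ = x + x²/Ka
C₀ = 6.61 × 10^-4 + (6.61 × 10^-4)²/(1.1 × 10^-5) = 4.04 × 10^-2 M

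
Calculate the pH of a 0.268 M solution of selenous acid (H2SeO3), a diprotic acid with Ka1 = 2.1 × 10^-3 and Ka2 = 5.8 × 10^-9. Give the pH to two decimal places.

pH = 1.64

Since Ka1 ≫ Ka2, the first ionization dominates [H+].
Ka1 = x²/(0.268 − x) = 2.1 × 10^-3
Solving the quadratic: x = (−Ka1 + √(Ka1² + 4·Ka1·C₀))/2 = 2.27 × 10^-2 M
pH = −log(2.27 × 10^-2) = 1.64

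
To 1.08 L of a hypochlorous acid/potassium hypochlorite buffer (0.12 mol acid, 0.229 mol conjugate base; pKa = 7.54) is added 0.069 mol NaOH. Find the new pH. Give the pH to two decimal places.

pH = 8.31

OH- converts HOCl to OCl-: HOCl → 0.051 mol, OCl- → 0.298 mol.
Henderson–Hasselbalch with mole ratio 0.298/0.051: pH = 7.54 + (+0.767)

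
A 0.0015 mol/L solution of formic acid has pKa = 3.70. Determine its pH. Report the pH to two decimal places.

HCOOH ⇌ HCOO- + H+
Ka = 10^(−3.70) = 2.00 × 10^-4
From the ICE table, Ka = [H+]²/(0.0015 − [H+]) = 2.00 × 10^-4.
Here C₀/Ka ≈ 7.5, so the small-[H+] approximation fails. Use the quadratic:
[H+] = (−Ka + √(Ka² + 4·Ka·C₀))/2 = 4.57 × 10^-4 M
pH = −log[H+] = −log(4.57 × 10^-4) = 3.34

pH = 3.34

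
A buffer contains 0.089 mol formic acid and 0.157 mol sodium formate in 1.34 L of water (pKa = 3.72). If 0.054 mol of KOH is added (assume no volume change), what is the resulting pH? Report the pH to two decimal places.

OH- converts HCOOH to HCOO-: HCOOH → 0.035 mol, HCOO- → 0.211 mol.
pH = pKa + log(n_HCOO-/n_HCOOH) = 3.72 + log(0.211/0.035) = 3.72 + (+0.780)

pH = 4.50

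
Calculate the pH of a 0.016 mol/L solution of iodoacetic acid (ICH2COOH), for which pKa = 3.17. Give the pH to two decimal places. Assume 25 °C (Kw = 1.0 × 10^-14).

pH = 2.53

ICH2COOH ⇌ ICH2COO- + H+
Ka = 10^(−3.17) = 6.76 × 10^-4
Ka = x²/(0.016 − x) = 6.76 × 10^-4
x is not negligible relative to C₀; solve x² + 0.000676·x − 1.08e-05 = 0.
x = [−0.000676 + √(0.000676² + 4.33e-05)]/2 = 2.97 × 10^-3 M
pH = −log(2.97 × 10^-3) = 2.53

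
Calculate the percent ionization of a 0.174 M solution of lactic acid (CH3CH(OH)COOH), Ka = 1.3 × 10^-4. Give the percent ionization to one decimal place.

CH3CH(OH)COOH ⇌ CH3CH(OH)COO- + H+; let x = [H+] at equilibrium.
x ≈ √(Ka·C₀) = √(1.3 × 10^-4 × 0.174) = 4.76 × 10^-3 M
% ionization = x/C₀ × 100% = 4.76 × 10^-3/0.174 × 100% = 2.7%

2.7%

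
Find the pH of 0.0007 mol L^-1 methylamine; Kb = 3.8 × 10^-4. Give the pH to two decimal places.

CH3NH2 + H2O ⇌ CH3NH3+ + OH-
Let x = [OH-] at equilibrium. Kb = x²/(0.0007 − x).
Here C₀/Kb ≈ 1.84, so the small-x approximation fails. Use the quadratic:
x = (−Kb + √(Kb² + 4·Kb·C₀))/2 = 3.60 × 10^-4 M
pOH = 3.44, so pH = 14.00 − pOH = 10.56

pH = 10.56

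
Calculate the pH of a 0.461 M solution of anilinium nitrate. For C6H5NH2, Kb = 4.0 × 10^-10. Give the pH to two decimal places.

C6H5NH3+ is the conjugate acid of the weak base C6H5NH2.
Ka = Kw/Kb = 1.0×10^-14 / 4.0 × 10^-10 = 2.50 × 10^-5
From the ICE table, Ka = [H+]²/(0.461 − [H+]) = 2.50 × 10^-5.
Since Ka ≪ C₀, [H+] ≈ √(Ka·C₀) = 3.39 × 10^-3 M.
pH = −log(3.39 × 10^-3) = 2.47

pH = 2.47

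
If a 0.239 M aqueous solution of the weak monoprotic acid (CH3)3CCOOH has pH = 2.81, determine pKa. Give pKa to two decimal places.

[H+] = 10^(-2.81) = 1.55 × 10^-3 M
At equilibrium [HA] = 0.239 − 1.55 × 10^-3 = 2.37 × 10^-1 M
Ka = [H+][A-]/[HA] = (1.55 × 10^-3)² / 2.37 × 10^-1 = 1.01 × 10^-5
pKa = -log(1.01 × 10^-5) = 5.00

pKa = 5.00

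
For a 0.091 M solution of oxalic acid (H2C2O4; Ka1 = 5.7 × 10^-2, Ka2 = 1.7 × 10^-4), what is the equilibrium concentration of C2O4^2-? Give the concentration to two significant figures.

First ionization gives [H+] ≈ [HC2O4-] = 4.90 × 10^-2 M.
Second step: Ka2 = [H+][C2O4^2-]/[HC2O4-] ≈ [C2O4^2-] (since [H+] ≈ [HC2O4-]).
So [C2O4^2-] ≈ Ka2.

1.7 × 10^-4 M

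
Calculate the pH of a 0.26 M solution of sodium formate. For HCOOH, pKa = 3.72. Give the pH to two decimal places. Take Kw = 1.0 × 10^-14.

HCOO- is the conjugate base of the weak acid HCOOH.
Ka = 10^(−3.72) = 1.91 × 10^-4
Kb = Kw/Ka = 1.0×10^-14 / 1.91 × 10^-4 = 5.24 × 10^-11
Kb = x²/(0.26 − x) = 5.24 × 10^-11
Since Kb ≪ C₀, x ≈ √(Kb·C₀) = 3.69 × 10^-6 M.
(x/C₀ = 0.0014% < 5%, so the approximation holds.)
pOH = 5.43, so pH = 14.00 − pOH = 8.57

pH = 8.57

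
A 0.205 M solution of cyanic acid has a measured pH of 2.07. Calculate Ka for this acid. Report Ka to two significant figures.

[H+] = 10^(-2.07) = 8.51 × 10^-3 M
At equilibrium [HA] = 0.205 − 8.51 × 10^-3 = 1.96 × 10^-1 M
Ka = [H+][A-]/[HA] = (8.51 × 10^-3)² / 1.96 × 10^-1 = 3.7 × 10^-4

Ka = 3.7 × 10^-4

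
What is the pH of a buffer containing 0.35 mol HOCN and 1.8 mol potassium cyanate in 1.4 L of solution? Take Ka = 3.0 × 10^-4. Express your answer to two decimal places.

pKa = −log(3.0 × 10^-4) = 3.523
pH = pKa + log([A⁻]/[HA]) = 3.523 + log(1.8/0.35)
pH = 3.523 + (+0.711) = 4.23

pH = 4.23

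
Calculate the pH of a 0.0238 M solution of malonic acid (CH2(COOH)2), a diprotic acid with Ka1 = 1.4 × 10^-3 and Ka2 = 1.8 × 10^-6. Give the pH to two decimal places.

pH = 2.29

Since Ka1 ≫ Ka2, the first ionization dominates [H+].
Ka1 = x²/(0.0238 − x) = 1.4 × 10^-3
Solving the quadratic: x = (−Ka1 + √(Ka1² + 4·Ka1·C₀))/2 = 5.11 × 10^-3 M
pH = −log(5.11 × 10^-3) = 2.29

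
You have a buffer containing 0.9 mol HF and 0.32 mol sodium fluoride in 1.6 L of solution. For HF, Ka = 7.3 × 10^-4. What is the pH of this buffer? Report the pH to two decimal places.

pH = 2.69

pKa = −log(7.3 × 10^-4) = 3.137
Henderson–Hasselbalch: pH = pKa + log([F-]/[HF]) = 3.137 + log(0.32/0.9)
pH = 3.137 + (-0.449) = 2.69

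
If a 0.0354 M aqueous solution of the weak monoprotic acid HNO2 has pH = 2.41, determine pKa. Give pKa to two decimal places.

[H+] = 10^(-2.41) = 3.89 × 10^-3 M
At equilibrium [HA] = 0.0354 − 3.89 × 10^-3 = 3.15 × 10^-2 M
Ka = [H+][A-]/[HA] = (3.89 × 10^-3)² / 3.15 × 10^-2 = 4.80 × 10^-4
pKa = -log(4.80 × 10^-4) = 3.32

pKa = 3.32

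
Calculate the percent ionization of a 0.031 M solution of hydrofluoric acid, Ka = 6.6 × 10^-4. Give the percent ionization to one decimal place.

13.6%

HF ⇌ F- + H+; let x = [H+] at equilibrium.
Solve x² + 0.00066x − 2.05e-05 = 0 → x = 4.21 × 10^-3 M
Fraction ionized = 4.21 × 10^-3 / 0.031 = 0.1358 → 13.6%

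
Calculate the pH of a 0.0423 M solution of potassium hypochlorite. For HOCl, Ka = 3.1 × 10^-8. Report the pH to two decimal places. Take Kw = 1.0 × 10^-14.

OCl- is the conjugate base of the weak acid HOCl.
Kb = Kw/Ka = 1.0×10^-14 / 3.1 × 10^-8 = 3.23 × 10^-7
From the ICE table, Kb = [OH-]²/(0.0423 − [OH-]) = 3.23 × 10^-7.
Since Kb ≪ C₀, [OH-] ≈ √(Kb·C₀) = 1.17 × 10^-4 M.
([OH-]/C₀ = 0.28% < 5%, so the approximation holds.)
pOH = −log(1.17 × 10^-4) = 3.93; pH = 14.00 − 3.93 = 10.07

pH = 10.07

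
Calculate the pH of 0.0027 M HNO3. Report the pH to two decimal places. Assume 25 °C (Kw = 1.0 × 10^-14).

HNO3 is a strong acid and dissociates completely, so [H+] = 0.0027 M.
pH = -log(0.0027) = 2.57

pH = 2.57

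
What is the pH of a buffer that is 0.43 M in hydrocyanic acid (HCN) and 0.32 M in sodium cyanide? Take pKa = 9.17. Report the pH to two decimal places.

pH = pKa + log([A⁻]/[HA]) = 9.17 + log(0.32/0.43)
pH = 9.17 + (-0.128) = 9.04

pH = 9.04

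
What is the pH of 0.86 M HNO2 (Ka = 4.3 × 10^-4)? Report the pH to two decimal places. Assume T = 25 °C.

pH = 1.72

HNO2 ⇌ NO2- + H+
From the ICE table, Ka = [H+]²/(0.86 − [H+]) = 4.3 × 10^-4.
Since Ka ≪ C₀, [H+] ≈ √(Ka·C₀) = 1.92 × 10^-2 M.
Check: 2.2% ionized — well under 5%, approximation valid.
pH = −log[H+] = −log(1.92 × 10^-2) = 1.72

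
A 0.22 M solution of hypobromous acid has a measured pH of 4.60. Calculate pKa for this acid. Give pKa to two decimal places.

[H+] = 10^(-4.60) = 2.51 × 10^-5 M
At equilibrium [HA] = 0.22 − 2.51 × 10^-5 = 2.20 × 10^-1 M
Ka = [H+][A-]/[HA] = (2.51 × 10^-5)² / 2.20 × 10^-1 = 2.86 × 10^-9
pKa = -log(2.86 × 10^-9) = 8.54

pKa = 8.54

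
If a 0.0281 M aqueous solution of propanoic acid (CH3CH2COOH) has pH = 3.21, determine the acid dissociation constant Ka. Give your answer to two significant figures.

Ka = 1.4 × 10^-5

[H+] = 10^(-3.21) = 6.17 × 10^-4 M
At equilibrium [HA] = 0.0281 − 6.17 × 10^-4 = 2.75 × 10^-2 M
Ka = [H+][A-]/[HA] = (6.17 × 10^-4)² / 2.75 × 10^-2 = 1.4 × 10^-5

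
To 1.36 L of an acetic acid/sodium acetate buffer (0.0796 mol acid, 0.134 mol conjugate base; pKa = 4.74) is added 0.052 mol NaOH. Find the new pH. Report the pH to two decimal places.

OH- converts CH3COOH to CH3COO-: CH3COOH → 0.0276 mol, CH3COO- → 0.186 mol.
pH = pKa + log(n_CH3COO-/n_CH3COOH) = 4.74 + log(0.186/0.0276) = 4.74 + (+0.829)

pH = 5.57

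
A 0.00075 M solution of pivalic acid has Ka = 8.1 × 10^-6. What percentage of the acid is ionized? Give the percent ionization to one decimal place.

(CH3)3CCOOH ⇌ (CH3)3CCOO- + H+; let x = [H+] at equilibrium.
Solve x² + 8.1e-06x − 6.08e-09 = 0 → x = 7.40 × 10^-5 M
Fraction ionized = 7.40 × 10^-5 / 0.00075 = 0.0987 → 9.9%

9.9%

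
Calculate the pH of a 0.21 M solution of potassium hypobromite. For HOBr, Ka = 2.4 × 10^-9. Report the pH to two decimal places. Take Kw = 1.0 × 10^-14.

pH = 10.97

OBr- is the conjugate base of the weak acid HOBr.
Kb = Kw/Ka = 1.0×10^-14 / 2.4 × 10^-9 = 4.17 × 10^-6
From the ICE table, Kb = x²/(0.21 − x) = 4.17 × 10^-6.
Since Kb ≪ C₀, x ≈ √(Kb·C₀) = 9.36 × 10^-4 M.
Check: 0.45% ionized — well under 5%, approximation valid.
pOH = −log(9.36 × 10^-4) = 3.03; pH = 14.00 − 3.03 = 10.97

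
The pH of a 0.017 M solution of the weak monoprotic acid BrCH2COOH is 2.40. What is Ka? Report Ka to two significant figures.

Ka = 1.2 × 10^-3

[H+] = 10^(-2.40) = 3.98 × 10^-3 M
At equilibrium [HA] = 0.017 − 3.98 × 10^-3 = 1.30 × 10^-2 M
Ka = [H+][A-]/[HA] = (3.98 × 10^-3)² / 1.30 × 10^-2 = 1.2 × 10^-3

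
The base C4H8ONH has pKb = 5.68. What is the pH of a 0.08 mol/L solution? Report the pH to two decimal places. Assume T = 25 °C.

C4H8ONH + H2O ⇌ C4H8ONH2+ + OH-
Kb = 10^(−5.68) = 2.09 × 10^-6
Kb = x²/(0.08 − x) = 2.09 × 10^-6
Since Kb ≪ C₀, x ≈ √(Kb·C₀) = 4.09 × 10^-4 M.
(x/C₀ = 0.51% < 5%, so the approximation holds.)
pOH = 3.39, so pH = 14.00 − pOH = 10.61

pH = 10.61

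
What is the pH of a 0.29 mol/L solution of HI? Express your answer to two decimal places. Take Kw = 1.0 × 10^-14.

pH = 0.54

HI is a strong acid and dissociates completely, so [H+] = 0.29 M.
pH = -log(0.29) = 0.54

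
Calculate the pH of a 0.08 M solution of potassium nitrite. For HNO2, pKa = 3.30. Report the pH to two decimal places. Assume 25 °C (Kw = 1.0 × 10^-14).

NO2- is the conjugate base of the weak acid HNO2.
Ka = 10^(−3.30) = 5.01 × 10^-4
Kb = Kw/Ka = 1.0×10^-14 / 5.01 × 10^-4 = 2.00 × 10^-11
From the ICE table, Kb = x²/(0.08 − x) = 2.00 × 10^-11.
Neglecting x in the denominator: x = √(2.00 × 10^-11 × 0.08) = 1.26 × 10^-6 M
Check: 0.0016% ionized — well under 5%, approximation valid.
pOH = 5.90, so pH = 14.00 − pOH = 8.10

pH = 8.10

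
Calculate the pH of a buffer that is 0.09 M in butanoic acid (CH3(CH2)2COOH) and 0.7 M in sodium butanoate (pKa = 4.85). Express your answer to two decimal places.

Henderson–Hasselbalch: pH = pKa + log([CH3(CH2)2COO-]/[CH3(CH2)2COOH]) = 4.85 + log(0.7/0.09)
pH = 4.85 + (+0.891) = 5.74

pH = 5.74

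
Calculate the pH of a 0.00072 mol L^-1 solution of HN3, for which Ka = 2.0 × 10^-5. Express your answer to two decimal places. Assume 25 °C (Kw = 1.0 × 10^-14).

pH = 3.96

HN3 ⇌ N3- + H+
Ka = x²/(0.00072 − x) = 2.0 × 10^-5
Here C₀/Ka ≈ 36, so the small-x approximation fails. Use the quadratic:
x = [−2e-05 + √(2e-05² + 5.76e-08)]/2 = 1.10 × 10^-4 M
pH = −log[H+] = −log(1.10 × 10^-4) = 3.96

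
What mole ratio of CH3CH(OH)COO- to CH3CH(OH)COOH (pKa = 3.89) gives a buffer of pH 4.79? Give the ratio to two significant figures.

pH = pKa + log(r) ⇒ log(r) = 4.79 − 3.89 = +0.90
r = [CH3CH(OH)COO-]/[CH3CH(OH)COOH] = 10^(+0.90) = 7.94

ratio = 7.9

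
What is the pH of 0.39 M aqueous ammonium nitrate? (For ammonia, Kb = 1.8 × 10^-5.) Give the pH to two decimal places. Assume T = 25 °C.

pH = 4.83

NH4+ is the conjugate acid of the weak base NH3.
Ka = Kw/Kb = 1.0×10^-14 / 1.8 × 10^-5 = 5.56 × 10^-10
Ka = x²/(0.39 − x) = 5.56 × 10^-10
Assume x ≪ 0.39: x ≈ √(5.56 × 10^-10 × 0.39) = 1.47 × 10^-5 M
pH = −log(1.47 × 10^-5) = 4.83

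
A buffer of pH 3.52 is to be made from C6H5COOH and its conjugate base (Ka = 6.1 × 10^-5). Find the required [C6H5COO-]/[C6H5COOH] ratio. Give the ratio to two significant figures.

pKa = -log(6.1 × 10^-5) = 4.215
pH = pKa + log(r) ⇒ log(r) = 3.52 − 4.215 = -0.695
r = [C6H5COO-]/[C6H5COOH] = 10^(-0.695) = 0.202

ratio = 0.20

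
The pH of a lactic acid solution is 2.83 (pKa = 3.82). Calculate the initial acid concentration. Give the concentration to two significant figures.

[H+] = 10^(-2.83) = 1.48 × 10^-3 M = x
Ka = 10^(−3.82) = 1.51 × 10^-4
Ka = x²/(C₀ − x) ⇒ C₀ = x + x²/Ka
C₀ = 1.48 × 10^-3 + (1.48 × 10^-3)²/(1.51 × 10^-4) = 1.60 × 10^-2 M

C₀ = 1.6 × 10^-2 M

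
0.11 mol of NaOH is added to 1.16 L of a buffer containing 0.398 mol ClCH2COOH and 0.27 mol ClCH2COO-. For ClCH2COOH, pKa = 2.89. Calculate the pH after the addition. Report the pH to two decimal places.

After neutralization: n(ClCH2COOH) = 0.288 mol, n(ClCH2COO-) = 0.38 mol.
Henderson–Hasselbalch with mole ratio 0.38/0.288: pH = 2.89 + (+0.120)

pH = 3.01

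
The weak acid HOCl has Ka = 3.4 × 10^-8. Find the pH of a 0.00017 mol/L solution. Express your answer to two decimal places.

HOCl ⇌ OCl- + H+
Let x = [H+] at equilibrium. Ka = x²/(0.00017 − x).
Assume x ≪ 0.00017: x ≈ √(3.4 × 10^-8 × 0.00017) = 2.40 × 10^-6 M
pH = −log(2.40 × 10^-6) = 5.62

pH = 5.62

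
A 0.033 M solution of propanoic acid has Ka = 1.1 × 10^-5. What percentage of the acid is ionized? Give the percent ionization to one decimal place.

1.8%

CH3CH2COOH ⇌ CH3CH2COO- + H+; let x = [H+] at equilibrium.
x ≈ √(Ka·C₀) = √(1.1 × 10^-5 × 0.033) = 6.02 × 10^-4 M
% ionization = x/C₀ × 100% = 6.02 × 10^-4/0.033 × 100% = 1.8%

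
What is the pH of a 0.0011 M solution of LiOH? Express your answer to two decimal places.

LiOH is a strong base; [OH-] = 0.0011 M.
pOH = -log(0.0011) = 2.96
pH = 14.00 - 2.96 = 11.04

pH = 11.04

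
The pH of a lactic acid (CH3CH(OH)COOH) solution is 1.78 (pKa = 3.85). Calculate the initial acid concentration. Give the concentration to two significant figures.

[H+] = 10^(-1.78) = 1.66 × 10^-2 M = x
Ka = 10^(−3.85) = 1.41 × 10^-4
Ka = x²/(C₀ − x) ⇒ C₀ = x + x²/Ka
C₀ = 1.66 × 10^-2 + (1.66 × 10^-2)²/(1.41 × 10^-4) = 1.97 M

C₀ = 2.0 M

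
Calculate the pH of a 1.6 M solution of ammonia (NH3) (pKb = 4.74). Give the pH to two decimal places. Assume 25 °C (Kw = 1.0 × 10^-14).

pH = 11.73

NH3 + H2O ⇌ NH4+ + OH-
Kb = 10^(−4.74) = 1.82 × 10^-5
From the ICE table, Kb = [OH-]²/(1.6 − [OH-]) = 1.82 × 10^-5.
Since Kb ≪ C₀, [OH-] ≈ √(Kb·C₀) = 5.40 × 10^-3 M.
([OH-]/C₀ = 0.34% < 5%, so the approximation holds.)
pOH = 2.27, so pH = 14.00 − pOH = 11.73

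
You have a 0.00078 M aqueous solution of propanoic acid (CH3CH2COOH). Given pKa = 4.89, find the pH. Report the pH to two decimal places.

CH3CH2COOH ⇌ CH3CH2COO- + H+
Ka = 10^(−4.89) = 1.29 × 10^-5
From the ICE table, Ka = x²/(0.00078 − x) = 1.29 × 10^-5.
x is not negligible relative to C₀; solve x² + 1.29e-05·x − 1.01e-08 = 0.
x = (−Ka + √(Ka² + 4·Ka·C₀))/2 = 9.41 × 10^-5 M
pH = −log[H+] = −log(9.41 × 10^-5) = 4.03

pH = 4.03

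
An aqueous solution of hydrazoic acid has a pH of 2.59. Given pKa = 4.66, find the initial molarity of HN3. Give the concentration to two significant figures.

C₀ = 3.0 × 10^-1 M

[H+] = 10^(-2.59) = 2.57 × 10^-3 M = x
Ka = 10^(−4.66) = 2.19 × 10^-5
Ka = x²/(C₀ − x) ⇒ C₀ = x + x²/Ka
C₀ = 2.57 × 10^-3 + (2.57 × 10^-3)²/(2.19 × 10^-5) = 3.04 × 10^-1 M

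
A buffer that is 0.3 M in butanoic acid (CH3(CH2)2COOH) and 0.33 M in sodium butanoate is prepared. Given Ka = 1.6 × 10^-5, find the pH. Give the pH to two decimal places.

pH = 4.84

pKa = −log(1.6 × 10^-5) = 4.796
Using pH = pKa + log([base]/[acid]) with [base]/[acid] = 0.33/0.3:
pH = 4.796 + (+0.041) = 4.84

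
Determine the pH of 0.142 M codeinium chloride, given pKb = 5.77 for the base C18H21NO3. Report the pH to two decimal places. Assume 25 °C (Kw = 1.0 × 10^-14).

pH = 4.54

C18H22NO3+ is the conjugate acid of the weak base C18H21NO3.
Kb = 10^(−5.77) = 1.70 × 10^-6
Ka = Kw/Kb = 1.0×10^-14 / 1.70 × 10^-6 = 5.88 × 10^-9
Ka = [H+]²/(0.142 − [H+]) = 5.88 × 10^-9
Since Ka ≪ C₀, [H+] ≈ √(Ka·C₀) = 2.89 × 10^-5 M.
([H+]/C₀ = 0.02% < 5%, so the approximation holds.)
pH = −log(2.89 × 10^-5) = 4.54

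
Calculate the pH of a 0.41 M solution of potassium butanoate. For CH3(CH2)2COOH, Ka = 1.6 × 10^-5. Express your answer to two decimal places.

CH3(CH2)2COO- is the conjugate base of the weak acid CH3(CH2)2COOH.
Kb = Kw/Ka = 1.0×10^-14 / 1.6 × 10^-5 = 6.25 × 10^-10
From the ICE table, Kb = [OH-]²/(0.41 − [OH-]) = 6.25 × 10^-10.
Since Kb ≪ C₀, [OH-] ≈ √(Kb·C₀) = 1.60 × 10^-5 M.
Check: 0.0039% ionized — well under 5%, approximation valid.
pOH = −log(1.60 × 10^-5) = 4.80; pH = 14.00 − 4.80 = 9.20

pH = 9.20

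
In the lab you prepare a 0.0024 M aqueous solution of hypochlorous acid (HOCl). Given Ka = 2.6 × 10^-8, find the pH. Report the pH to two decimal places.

HOCl ⇌ OCl- + H+
Let x = [H+] at equilibrium. Ka = x²/(0.0024 − x).
Since Ka ≪ C₀, x ≈ √(Ka·C₀) = 7.90 × 10^-6 M.
(x/C₀ = 0.33% < 5%, so the approximation holds.)
pH = −log(7.90 × 10^-6) = 5.10

pH = 5.10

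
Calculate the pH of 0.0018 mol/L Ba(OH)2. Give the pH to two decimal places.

pH = 11.56

Ba(OH)2 is a strong base (each formula unit releases 2 OH-); [OH-] = 0.0036 M.
pOH = -log(0.0036) = 2.44
pH = 14.00 - 2.44 = 11.56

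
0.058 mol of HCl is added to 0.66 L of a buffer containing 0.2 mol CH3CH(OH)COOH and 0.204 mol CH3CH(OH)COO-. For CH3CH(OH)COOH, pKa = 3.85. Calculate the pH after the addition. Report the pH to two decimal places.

pH = 3.60

After neutralization: n(CH3CH(OH)COOH) = 0.258 mol, n(CH3CH(OH)COO-) = 0.146 mol.
pH = pKa + log(n_CH3CH(OH)COO-/n_CH3CH(OH)COOH) = 3.85 + log(0.146/0.258) = 3.85 + (-0.247)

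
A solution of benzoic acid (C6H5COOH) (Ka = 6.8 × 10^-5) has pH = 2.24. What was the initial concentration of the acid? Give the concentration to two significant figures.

[H+] = 10^(-2.24) = 5.75 × 10^-3 M = x
Ka = x²/(C₀ − x) ⇒ C₀ = x + x²/Ka
C₀ = 5.75 × 10^-3 + (5.75 × 10^-3)²/(6.8 × 10^-5) = 4.92 × 10^-1 M

C₀ = 4.9 × 10^-1 M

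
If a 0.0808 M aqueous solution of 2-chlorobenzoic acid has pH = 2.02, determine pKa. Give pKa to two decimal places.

[H+] = 10^(-2.02) = 9.55 × 10^-3 M
At equilibrium [HA] = 0.0808 − 9.55 × 10^-3 = 7.12 × 10^-2 M
Ka = [H+][A-]/[HA] = (9.55 × 10^-3)² / 7.12 × 10^-2 = 1.28 × 10^-3
pKa = -log(1.28 × 10^-3) = 2.89

pKa = 2.89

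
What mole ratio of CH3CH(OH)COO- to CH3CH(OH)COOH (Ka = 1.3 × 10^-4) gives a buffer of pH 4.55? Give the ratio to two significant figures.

ratio = 4.6

pKa = -log(1.3 × 10^-4) = 3.886
pH = pKa + log(r) ⇒ log(r) = 4.55 − 3.886 = +0.664
r = [CH3CH(OH)COO-]/[CH3CH(OH)COOH] = 10^(+0.664) = 4.61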